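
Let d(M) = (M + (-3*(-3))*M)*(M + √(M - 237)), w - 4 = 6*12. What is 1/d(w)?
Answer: 1/59370 - I*√161/4512120 ≈ 1.6844e-5 - 2.8121e-6*I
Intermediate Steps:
w = 76 (w = 4 + 6*12 = 4 + 72 = 76)
d(M) = 10*M*(M + √(-237 + M)) (d(M) = (M + 9*M)*(M + √(-237 + M)) = (10*M)*(M + √(-237 + M)) = 10*M*(M + √(-237 + M)))
1/d(w) = 1/(10*76*(76 + √(-237 + 76))) = 1/(10*76*(76 + √(-161))) = 1/(10*76*(76 + I*√161)) = 1/(57760 + 760*I*√161)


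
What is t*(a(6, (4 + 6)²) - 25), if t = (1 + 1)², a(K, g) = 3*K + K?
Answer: -4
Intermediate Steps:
a(K, g) = 4*K
t = 4 (t = 2² = 4)
t*(a(6, (4 + 6)²) - 25) = 4*(4*6 - 25) = 4*(24 - 25) = 4*(-1) = -4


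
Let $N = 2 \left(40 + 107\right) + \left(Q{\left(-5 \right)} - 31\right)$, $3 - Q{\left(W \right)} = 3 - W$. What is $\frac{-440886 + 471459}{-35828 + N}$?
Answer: $- \frac{30573}{35570} \approx -0.85952$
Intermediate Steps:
$Q{\left(W \right)} = W$ ($Q{\left(W \right)} = 3 - \left(3 - W\right) = 3 + \left(-3 + W\right) = W$)
$N = 258$ ($N = 2 \left(40 + 107\right) - 36 = 2 \cdot 147 - 36 = 294 - 36 = 258$)
$\frac{-440886 + 471459}{-35828 + N} = \frac{-440886 + 471459}{-35828 + 258} = \frac{30573}{-35570} = 30573 \left(- \frac{1}{35570}\right) = - \frac{30573}{35570}$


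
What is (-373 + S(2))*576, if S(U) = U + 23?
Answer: -200448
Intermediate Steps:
S(U) = 23 + U
(-373 + S(2))*576 = (-373 + (23 + 2))*576 = (-373 + 25)*576 = -348*576 = -200448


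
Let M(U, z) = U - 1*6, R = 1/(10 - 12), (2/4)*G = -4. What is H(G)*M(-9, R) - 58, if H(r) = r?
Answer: 62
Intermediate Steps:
G = -8 (G = 2*(-4) = -8)
R = -½ (R = 1/(-2) = -½ ≈ -0.50000)
M(U, z) = -6 + U (M(U, z) = U - 6 = -6 + U)
H(G)*M(-9, R) - 58 = -8*(-6 - 9) - 58 = -8*(-15) - 58 = 120 - 58 = 62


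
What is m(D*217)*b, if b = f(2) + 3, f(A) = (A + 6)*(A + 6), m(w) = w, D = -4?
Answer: -58156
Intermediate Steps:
f(A) = (6 + A)**2 (f(A) = (6 + A)*(6 + A) = (6 + A)**2)
b = 67 (b = (6 + 2)**2 + 3 = 8**2 + 3 = 64 + 3 = 67)
m(D*217)*b = -4*217*67 = -868*67 = -58156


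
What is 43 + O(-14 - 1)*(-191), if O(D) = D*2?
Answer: 5773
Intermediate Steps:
O(D) = 2*D
43 + O(-14 - 1)*(-191) = 43 + (2*(-14 - 1))*(-191) = 43 + (2*(-15))*(-191) = 43 - 30*(-191) = 43 + 5730 = 5773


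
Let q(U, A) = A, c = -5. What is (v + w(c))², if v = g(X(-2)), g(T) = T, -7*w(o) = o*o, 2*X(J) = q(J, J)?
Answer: 1024/49 ≈ 20.898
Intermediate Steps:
X(J) = J/2
w(o) = -o²/7 (w(o) = -o*o/7 = -o²/7)
v = -1 (v = (½)*(-2) = -1)
(v + w(c))² = (-1 - ⅐*(-5)²)² = (-1 - ⅐*25)² = (-1 - 25/7)² = (-32/7)² = 1024/49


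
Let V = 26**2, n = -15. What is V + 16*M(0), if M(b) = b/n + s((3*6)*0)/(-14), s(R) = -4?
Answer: 4764/7 ≈ 680.57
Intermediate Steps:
M(b) = 2/7 - b/15 (M(b) = b/(-15) - 4/(-14) = b*(-1/15) - 4*(-1/14) = -b/15 + 2/7 = 2/7 - b/15)
V = 676
V + 16*M(0) = 676 + 16*(2/7 - 1/15*0) = 676 + 16*(2/7 + 0) = 676 + 16*(2/7) = 676 + 32/7 = 4764/7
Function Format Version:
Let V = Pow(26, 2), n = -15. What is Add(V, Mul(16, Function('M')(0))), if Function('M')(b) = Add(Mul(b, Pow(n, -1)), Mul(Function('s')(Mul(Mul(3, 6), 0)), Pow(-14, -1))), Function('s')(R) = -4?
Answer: Rational(4764, 7) ≈ 680.57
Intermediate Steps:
Function('M')(b) = Add(Rational(2, 7), Mul(Rational(-1, 15), b)) (Function('M')(b) = Add(Mul(b, Pow(-15, -1)), Mul(-4, Pow(-14, -1))) = Add(Mul(b, Rational(-1, 15)), Mul(-4, Rational(-1, 14))) = Add(Mul(Rational(-1, 15), b), Rational(2, 7)) = Add(Rational(2, 7), Mul(Rational(-1, 15), b)))
V = 676
Add(V, Mul(16, Function('M')(0))) = Add(676, Mul(16, Add(Rational(2, 7), Mul(Rational(-1, 15), 0)))) = Add(676, Mul(16, Add(Rational(2, 7), 0))) = Add(676, Mul(16, Rational(2, 7))) = Add(676, Rational(32, 7)) = Rational(4764, 7)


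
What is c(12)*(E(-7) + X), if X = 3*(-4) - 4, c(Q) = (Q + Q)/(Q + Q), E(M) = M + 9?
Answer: -14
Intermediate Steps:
E(M) = 9 + M
c(Q) = 1 (c(Q) = (2*Q)/((2*Q)) = (2*Q)*(1/(2*Q)) = 1)
X = -16 (X = -12 - 4 = -16)
c(12)*(E(-7) + X) = 1*((9 - 7) - 16) = 1*(2 - 16) = 1*(-14) = -14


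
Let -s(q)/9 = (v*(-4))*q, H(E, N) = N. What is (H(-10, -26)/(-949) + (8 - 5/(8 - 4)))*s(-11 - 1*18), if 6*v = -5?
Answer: 860865/146 ≈ 5896.3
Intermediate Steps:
v = -⅚ (v = (⅙)*(-5) = -⅚ ≈ -0.83333)
s(q) = -30*q (s(q) = -9*(-⅚*(-4))*q = -30*q)
(H(-10, -26)/(-949) + (8 - 5/(8 - 4)))*s(-11 - 1*18) = (-26/(-949) + (8 - 5/(8 - 4)))*(-30*(-11 - 1*18)) = (-26*(-1/949) + (8 - 5/4))*(-30*(-11 - 18)) = (2/73 + (8 - 5*¼))*(-30*(-29)) = (2/73 + (8 - 5/4))*870 = (2/73 + 27/4)*870 = (1979/292)*870 = 860865/146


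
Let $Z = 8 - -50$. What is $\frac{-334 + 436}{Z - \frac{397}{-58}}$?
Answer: $\frac{5916}{3761} \approx 1.573$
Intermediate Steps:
$Z = 58$ ($Z = 8 + 50 = 58$)
$\frac{-334 + 436}{Z - \frac{397}{-58}} = \frac{-334 + 436}{58 - \frac{397}{-58}} = \frac{102}{58 - - \frac{397}{58}} = \frac{102}{58 + \frac{397}{58}} = \frac{102}{\frac{3761}{58}} = 102 \cdot \frac{58}{3761} = \frac{5916}{3761}$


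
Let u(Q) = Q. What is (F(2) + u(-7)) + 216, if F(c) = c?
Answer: 211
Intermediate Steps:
(F(2) + u(-7)) + 216 = (2 - 7) + 216 = -5 + 216 = 211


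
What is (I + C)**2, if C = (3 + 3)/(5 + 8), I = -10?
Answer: 15376/169 ≈ 90.982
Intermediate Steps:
C = 6/13 ≈ 0.46154
(I + C)**2 = (-10 + 6/13)**2 = (-124/13)**2 = 15376/169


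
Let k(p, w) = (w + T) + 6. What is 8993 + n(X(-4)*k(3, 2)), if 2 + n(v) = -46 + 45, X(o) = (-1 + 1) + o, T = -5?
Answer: 8990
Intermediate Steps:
X(o) = o (X(o) = 0 + o = o)
k(p, w) = 1 + w (k(p, w) = (w - 5) + 6 = (-5 + w) + 6 = 1 + w)
n(v) = -3 (n(v) = -2 + (-46 + 45) = -2 - 1 = -3)
8993 + n(X(-4)*k(3, 2)) = 8993 - 3 = 8990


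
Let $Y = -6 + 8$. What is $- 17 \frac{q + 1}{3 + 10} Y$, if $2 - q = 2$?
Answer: $- \frac{34}{13} \approx -2.6154$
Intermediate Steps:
$q = 0$ ($q = 2 - 2 = 0$)
$Y = 2$
$- 17 \frac{q + 1}{3 + 10} Y = - 17 \frac{0 + 1}{3 + 10} \cdot 2 = - 17 \cdot 1 \cdot \frac{1}{13} \cdot 2 = \left(-17\right) \frac{1}{13} \cdot 2 = \left(- \frac{17}{13}\right) 2 = - \frac{34}{13}$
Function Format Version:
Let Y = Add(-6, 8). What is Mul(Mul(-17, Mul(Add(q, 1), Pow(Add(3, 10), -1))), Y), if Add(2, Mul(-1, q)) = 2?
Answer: Rational(-34, 13) ≈ -2.6154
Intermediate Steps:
q = 0 (q = Add(2, Mul(-1, 2)) = Add(2, -2) = 0)
Y = 2
Mul(Mul(-17, Mul(Add(q, 1), Pow(Add(3, 10), -1))), Y) = Mul(Mul(-17, Mul(Add(0, 1), Pow(Add(3, 10), -1))), 2) = Mul(Mul(-17, Mul(1, Pow(13, -1))), 2) = Mul(Mul(-17, Mul(1, Rational(1, 13))), 2) = Mul(Mul(-17, Rational(1, 13)), 2) = Mul(Rational(-17, 13), 2) = Rational(-34, 13)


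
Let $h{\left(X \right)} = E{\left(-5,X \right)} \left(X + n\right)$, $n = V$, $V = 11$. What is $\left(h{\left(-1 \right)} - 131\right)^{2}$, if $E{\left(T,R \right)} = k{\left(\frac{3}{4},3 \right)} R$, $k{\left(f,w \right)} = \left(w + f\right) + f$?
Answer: $30976$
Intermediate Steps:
$n = 11$
$k{\left(f,w \right)} = w + 2 f$ ($k{\left(f,w \right)} = \left(f + w\right) + f = w + 2 f$)
$E{\left(T,R \right)} = \frac{9 R}{2}$ ($E{\left(T,R \right)} = \left(3 + 2 \cdot \frac{3}{4}\right) R = \left(3 + \frac{3}{2}\right) R = \frac{9 R}{2}$)
$h{\left(X \right)} = \frac{9 X \left(11 + X\right)}{2}$ ($h{\left(X \right)} = \frac{9 X}{2} \left(X + 11\right) = \frac{9 X}{2} \left(11 + X\right) = \frac{9 X \left(11 + X\right)}{2}$)
$\left(h{\left(-1 \right)} - 131\right)^{2} = \left(\frac{9}{2} \left(-1\right) \left(11 - 1\right) - 131\right)^{2} = \left(\frac{9}{2} \left(-1\right) 10 - 131\right)^{2} = \left(-45 - 131\right)^{2} = \left(-176\right)^{2} = 30976$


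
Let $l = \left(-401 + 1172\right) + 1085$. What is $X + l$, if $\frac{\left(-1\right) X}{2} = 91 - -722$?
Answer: $230$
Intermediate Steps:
$X = -1626$ ($X = - 2 \left(91 - -722\right) = - 2 \left(91 + 722\right) = \left(-2\right) 813 = -1626$)
$l = 1856$ ($l = 771 + 1085 = 1856$)
$X + l = -1626 + 1856 = 230$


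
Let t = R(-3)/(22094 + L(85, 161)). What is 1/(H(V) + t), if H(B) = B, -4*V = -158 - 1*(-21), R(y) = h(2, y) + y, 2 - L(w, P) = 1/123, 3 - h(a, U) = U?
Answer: 10871228/372341035 ≈ 0.029197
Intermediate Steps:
h(a, U) = 3 - U
L(w, P) = 245/123 (L(w, P) = 2 - 1/123 = 245/123)
R(y) = 3 (R(y) = (3 - y) + y = 3)
V = 137/4 (V = -(-158 - 1*(-21))/4 = -(-158 + 21)/4 = -1/4*(-137) = 137/4 ≈ 34.250)
t = 369/2717807 (t = 3/(22094 + 245/123) = 3/(2717807/123) = 3*(123/2717807) = 369/2717807 ≈ 0.00013577)
1/(H(V) + t) = 1/(137/4 + 369/2717807) = 1/(372341035/10871228) = 10871228/372341035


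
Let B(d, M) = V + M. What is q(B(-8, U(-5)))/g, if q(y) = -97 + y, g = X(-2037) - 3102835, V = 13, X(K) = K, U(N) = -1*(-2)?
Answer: 41/1552436 ≈ 2.6410e-5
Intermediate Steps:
U(N) = 2
B(d, M) = 13 + M
g = -3104872 (g = -2037 - 3102835 = -3104872)
q(B(-8, U(-5)))/g = (-97 + (13 + 2))/(-3104872) = (-97 + 15)*(-1/3104872) = -82*(-1/3104872) = 41/1552436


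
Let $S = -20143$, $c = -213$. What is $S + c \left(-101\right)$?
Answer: $1370$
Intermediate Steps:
$S + c \left(-101\right) = -20143 - -21513 = -20143 + 21513 = 1370$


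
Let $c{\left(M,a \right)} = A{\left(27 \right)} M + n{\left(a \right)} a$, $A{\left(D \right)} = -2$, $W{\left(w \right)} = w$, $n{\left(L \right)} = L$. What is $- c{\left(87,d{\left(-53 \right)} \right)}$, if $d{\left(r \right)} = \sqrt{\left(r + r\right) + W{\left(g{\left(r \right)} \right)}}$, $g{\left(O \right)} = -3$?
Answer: $283$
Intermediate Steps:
$d{\left(r \right)} = \sqrt{-3 + 2 r}$ ($d{\left(r \right)} = \sqrt{\left(r + r\right) - 3} = \sqrt{2 r - 3} = \sqrt{-3 + 2 r}$)
$c{\left(M,a \right)} = a^{2} - 2 M$ ($c{\left(M,a \right)} = - 2 M + a a = - 2 M + a^{2} = a^{2} - 2 M$)
$- c{\left(87,d{\left(-53 \right)} \right)} = - (\left(\sqrt{-3 + 2 \left(-53\right)}\right)^{2} - 174) = - (\left(\sqrt{-3 - 106}\right)^{2} - 174) = - (\left(\sqrt{-109}\right)^{2} - 174) = - (\left(i \sqrt{109}\right)^{2} - 174) = - (-109 - 174) = \left(-1\right) \left(-283\right) = 283$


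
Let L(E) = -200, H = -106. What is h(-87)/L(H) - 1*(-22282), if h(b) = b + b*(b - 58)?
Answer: 555484/25 ≈ 22219.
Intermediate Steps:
h(b) = b + b*(-58 + b)
h(-87)/L(H) - 1*(-22282) = -87*(-57 - 87)/(-200) - 1*(-22282) = -87*(-144)*(-1/200) + 22282 = 12528*(-1/200) + 22282 = -1566/25 + 22282 = 555484/25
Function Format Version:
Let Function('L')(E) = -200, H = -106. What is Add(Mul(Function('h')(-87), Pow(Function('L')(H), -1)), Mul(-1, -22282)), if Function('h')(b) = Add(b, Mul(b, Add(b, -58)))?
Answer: Rational(555484, 25) ≈ 22219.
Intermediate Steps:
Function('h')(b) = Add(b, Mul(b, Add(-58, b)))
Add(Mul(Function('h')(-87), Pow(Function('L')(H), -1)), Mul(-1, -22282)) = Add(Mul(Mul(-87, Add(-57, -87)), Pow(-200, -1)), Mul(-1, -22282)) = Add(Mul(Mul(-87, -144), Rational(-1, 200)), 22282) = Add(Mul(12528, Rational(-1, 200)), 22282) = Add(Rational(-1566, 25), 22282) = Rational(555484, 25)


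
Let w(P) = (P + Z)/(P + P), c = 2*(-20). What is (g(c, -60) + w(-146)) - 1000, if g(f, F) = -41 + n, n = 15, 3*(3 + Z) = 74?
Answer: -898403/876 ≈ -1025.6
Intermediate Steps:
Z = 65/3 (Z = -3 + (⅓)*74 = -3 + 74/3 = 65/3 ≈ 21.667)
c = -40
w(P) = (65/3 + P)/(2*P) (w(P) = (P + 65/3)/(P + P) = (65/3 + P)/((2*P)) = (65/3 + P)*(1/(2*P)) = (65/3 + P)/(2*P))
g(f, F) = -26 (g(f, F) = -41 + 15 = -26)
(g(c, -60) + w(-146)) - 1000 = (-26 + (⅙)*(65 + 3*(-146))/(-146)) - 1000 = (-26 + (⅙)*(-1/146)*(65 - 438)) - 1000 = (-26 + (⅙)*(-1/146)*(-373)) - 1000 = (-26 + 373/876) - 1000 = -22403/876 - 1000 = -898403/876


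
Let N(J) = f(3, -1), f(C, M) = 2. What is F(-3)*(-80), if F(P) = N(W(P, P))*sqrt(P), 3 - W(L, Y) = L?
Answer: -160*I*sqrt(3) ≈ -277.13*I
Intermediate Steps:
W(L, Y) = 3 - L
N(J) = 2
F(P) = 2*sqrt(P)
F(-3)*(-80) = (2*sqrt(-3))*(-80) = (2*(I*sqrt(3)))*(-80) = (2*I*sqrt(3))*(-80) = -160*I*sqrt(3)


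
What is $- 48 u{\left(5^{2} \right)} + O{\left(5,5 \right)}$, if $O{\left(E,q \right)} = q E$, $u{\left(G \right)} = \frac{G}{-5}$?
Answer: $265$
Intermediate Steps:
$u{\left(G \right)} = - \frac{G}{5}$ ($u{\left(G \right)} = G \left(- \frac{1}{5}\right) = - \frac{G}{5}$)
$O{\left(E,q \right)} = E q$
$- 48 u{\left(5^{2} \right)} + O{\left(5,5 \right)} = - 48 \left(- \frac{5^{2}}{5}\right) + 5 \cdot 5 = - 48 \left(\left(- \frac{1}{5}\right) 25\right) + 25 = \left(-48\right) \left(-5\right) + 25 = 240 + 25 = 265$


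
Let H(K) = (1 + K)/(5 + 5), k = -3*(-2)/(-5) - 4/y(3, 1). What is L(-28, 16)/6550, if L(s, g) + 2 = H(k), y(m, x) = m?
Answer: -323/982500 ≈ -0.00032875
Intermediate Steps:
k = -38/15 (k = -3*(-2)/(-5) - 4/3 = 6*(-⅕) - 4*⅓ = -6/5 - 4/3 = -38/15 ≈ -2.5333)
H(K) = ⅒ + K/10 (H(K) = (1 + K)/10 = (1 + K)*(⅒) = ⅒ + K/10)
L(s, g) = -323/150 (L(s, g) = -2 + (⅒ + (⅒)*(-38/15)) = -2 + (⅒ - 19/75) = -2 - 23/150 = -323/150)
L(-28, 16)/6550 = -323/150/6550 = -323/150*1/6550 = -323/982500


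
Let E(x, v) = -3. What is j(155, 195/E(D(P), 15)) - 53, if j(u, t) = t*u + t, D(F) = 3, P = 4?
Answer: -10193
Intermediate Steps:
j(u, t) = t + t*u
j(155, 195/E(D(P), 15)) - 53 = (195/(-3))*(1 + 155) - 53 = (195*(-⅓))*156 - 53 = -65*156 - 53 = -10140 - 53 = -10193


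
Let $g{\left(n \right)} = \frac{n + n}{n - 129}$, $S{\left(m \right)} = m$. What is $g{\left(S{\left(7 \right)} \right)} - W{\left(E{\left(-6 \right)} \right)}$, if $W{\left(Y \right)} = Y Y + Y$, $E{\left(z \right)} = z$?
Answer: $- \frac{1837}{61} \approx -30.115$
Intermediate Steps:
$g{\left(n \right)} = \frac{2 n}{-129 + n}$
$W{\left(Y \right)} = Y + Y^{2}$ ($W{\left(Y \right)} = Y^{2} + Y = Y + Y^{2}$)
$g{\left(S{\left(7 \right)} \right)} - W{\left(E{\left(-6 \right)} \right)} = 2 \cdot 7 \frac{1}{-129 + 7} - - 6 \left(1 - 6\right) = 2 \cdot 7 \frac{1}{-122} - \left(-6\right) \left(-5\right) = 2 \cdot 7 \left(- \frac{1}{122}\right) - 30 = - \frac{7}{61} - 30 = - \frac{1837}{61}$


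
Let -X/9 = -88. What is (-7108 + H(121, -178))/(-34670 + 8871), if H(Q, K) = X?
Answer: 6316/25799 ≈ 0.24482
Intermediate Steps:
X = 792 (X = -9*(-88) = 792)
H(Q, K) = 792
(-7108 + H(121, -178))/(-34670 + 8871) = (-7108 + 792)/(-34670 + 8871) = -6316/(-25799) = -6316*(-1/25799) = 6316/25799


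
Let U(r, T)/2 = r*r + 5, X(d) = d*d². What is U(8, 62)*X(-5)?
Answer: -17250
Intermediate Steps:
X(d) = d³
U(r, T) = 10 + 2*r² (U(r, T) = 2*(r*r + 5) = 2*(r² + 5) = 2*(5 + r²) = 10 + 2*r²)
U(8, 62)*X(-5) = (10 + 2*8²)*(-5)³ = (10 + 2*64)*(-125) = (10 + 128)*(-125) = 138*(-125) = -17250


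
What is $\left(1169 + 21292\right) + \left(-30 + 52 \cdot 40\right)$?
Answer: $24511$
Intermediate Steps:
$\left(1169 + 21292\right) + \left(-30 + 52 \cdot 40\right) = 22461 + \left(-30 + 2080\right) = 22461 + 2050 = 24511$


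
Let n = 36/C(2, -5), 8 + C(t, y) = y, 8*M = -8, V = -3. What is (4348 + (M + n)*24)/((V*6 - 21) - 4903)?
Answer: -27674/32123 ≈ -0.86150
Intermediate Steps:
M = -1 (M = (1/8)*(-8) = -1)
C(t, y) = -8 + y
n = -36/13 (n = 36/(-8 - 5) = 36/(-13) = 36*(-1/13) = -36/13 ≈ -2.7692)
(4348 + (M + n)*24)/((V*6 - 21) - 4903) = (4348 + (-1 - 36/13)*24)/((-3*6 - 21) - 4903) = (4348 - 49/13*24)/((-18 - 21) - 4903) = (4348 - 1176/13)/(-39 - 4903) = (55348/13)/(-4942) = (55348/13)*(-1/4942) = -27674/32123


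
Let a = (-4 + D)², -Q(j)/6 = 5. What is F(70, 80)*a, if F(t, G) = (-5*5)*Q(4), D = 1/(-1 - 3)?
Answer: 108375/8 ≈ 13547.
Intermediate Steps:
D = -¼ (D = 1/(-4) = -¼ ≈ -0.25000)
Q(j) = -30 (Q(j) = -6*5 = -30)
F(t, G) = 750 (F(t, G) = -5*5*(-30) = -25*(-30) = 750)
a = 289/16 (a = (-4 - ¼)² = (-17/4)² = 289/16 ≈ 18.063)
F(70, 80)*a = 750*(289/16) = 108375/8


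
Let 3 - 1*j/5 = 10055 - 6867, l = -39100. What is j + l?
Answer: -55025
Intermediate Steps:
j = -15925 (j = 15 - 5*(10055 - 6867) = 15 - 5*3188 = 15 - 15940 = -15925)
j + l = -15925 - 39100 = -55025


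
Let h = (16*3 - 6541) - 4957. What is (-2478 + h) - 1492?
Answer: -15420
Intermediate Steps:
h = -11450 (h = (48 - 6541) - 4957 = -6493 - 4957 = -11450)
(-2478 + h) - 1492 = (-2478 - 11450) - 1492 = -13928 - 1492 = -15420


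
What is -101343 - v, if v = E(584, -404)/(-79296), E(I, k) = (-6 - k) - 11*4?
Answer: -22700831/224 ≈ -1.0134e+5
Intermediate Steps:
E(I, k) = -50 - k (E(I, k) = (-6 - k) - 44 = -50 - k)
v = -1/224 (v = (-50 - 1*(-404))/(-79296) = (-50 + 404)*(-1/79296) = 354*(-1/79296) = -1/224 ≈ -0.0044643)
-101343 - v = -101343 - 1*(-1/224) = -101343 + 1/224 = -22700831/224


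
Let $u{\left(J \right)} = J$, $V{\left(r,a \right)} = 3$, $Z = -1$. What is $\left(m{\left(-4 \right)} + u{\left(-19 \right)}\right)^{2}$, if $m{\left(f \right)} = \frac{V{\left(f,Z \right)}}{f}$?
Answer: $\frac{6241}{16} \approx 390.06$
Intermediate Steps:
$m{\left(f \right)} = \frac{3}{f}$
$\left(m{\left(-4 \right)} + u{\left(-19 \right)}\right)^{2} = \left(\frac{3}{-4} - 19\right)^{2} = \left(3 \left(- \frac{1}{4}\right) - 19\right)^{2} = \left(- \frac{3}{4} - 19\right)^{2} = \left(- \frac{79}{4}\right)^{2} = \frac{6241}{16}$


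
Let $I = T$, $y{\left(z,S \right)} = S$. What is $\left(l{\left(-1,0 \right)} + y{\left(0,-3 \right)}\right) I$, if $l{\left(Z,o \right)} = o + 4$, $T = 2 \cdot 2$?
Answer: $4$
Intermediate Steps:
$T = 4$
$I = 4$
$l{\left(Z,o \right)} = 4 + o$
$\left(l{\left(-1,0 \right)} + y{\left(0,-3 \right)}\right) I = \left(\left(4 + 0\right) - 3\right) 4 = \left(4 - 3\right) 4 = 1 \cdot 4 = 4$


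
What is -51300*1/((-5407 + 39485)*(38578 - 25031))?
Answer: -1350/12148807 ≈ -0.00011112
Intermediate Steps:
-51300*1/((-5407 + 39485)*(38578 - 25031)) = -51300/(34078*13547) = -51300/461654666 = -51300*1/461654666 = -1350/12148807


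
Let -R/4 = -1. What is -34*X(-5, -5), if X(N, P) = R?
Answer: -136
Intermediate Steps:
R = 4 (R = -4*(-1) = 4)
X(N, P) = 4
-34*X(-5, -5) = -34*4 = -136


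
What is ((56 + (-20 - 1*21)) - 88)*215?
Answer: -15695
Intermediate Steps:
((56 + (-20 - 1*21)) - 88)*215 = ((56 + (-20 - 21)) - 88)*215 = ((56 - 41) - 88)*215 = (15 - 88)*215 = -73*215 = -15695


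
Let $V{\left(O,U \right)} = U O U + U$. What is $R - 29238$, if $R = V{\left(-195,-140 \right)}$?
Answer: $-3851378$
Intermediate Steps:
$V{\left(O,U \right)} = U + O U^{2}$ ($V{\left(O,U \right)} = O U U + U = O U^{2} + U = U + O U^{2}$)
$R = -3822140$ ($R = - 140 \left(1 - -27300\right) = - 140 \left(1 + 27300\right) = \left(-140\right) 27301 = -3822140$)
$R - 29238 = -3822140 - 29238 = -3851378$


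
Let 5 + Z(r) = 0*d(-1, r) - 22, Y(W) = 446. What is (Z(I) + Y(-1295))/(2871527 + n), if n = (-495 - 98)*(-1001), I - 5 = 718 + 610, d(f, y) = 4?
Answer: 419/3465120 ≈ 0.00012092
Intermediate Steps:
I = 1333 (I = 5 + (718 + 610) = 5 + 1328 = 1333)
Z(r) = -27 (Z(r) = -5 + (0*4 - 22) = -5 + (0 - 22) = -5 - 22 = -27)
n = 593593 (n = -593*(-1001) = 593593)
(Z(I) + Y(-1295))/(2871527 + n) = (-27 + 446)/(2871527 + 593593) = 419/3465120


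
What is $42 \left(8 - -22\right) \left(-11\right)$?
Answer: $-13860$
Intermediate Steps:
$42 \left(8 - -22\right) \left(-11\right) = 42 \left(8 + 22\right) \left(-11\right) = 42 \cdot 30 \left(-11\right) = 1260 \left(-11\right) = -13860$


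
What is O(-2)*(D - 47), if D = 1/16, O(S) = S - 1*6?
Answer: 751/2 ≈ 375.50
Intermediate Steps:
O(S) = -6 + S (O(S) = S - 6 = -6 + S)
D = 1/16 ≈ 0.062500
O(-2)*(D - 47) = (-6 - 2)*(1/16 - 47) = -8*(-751/16) = 751/2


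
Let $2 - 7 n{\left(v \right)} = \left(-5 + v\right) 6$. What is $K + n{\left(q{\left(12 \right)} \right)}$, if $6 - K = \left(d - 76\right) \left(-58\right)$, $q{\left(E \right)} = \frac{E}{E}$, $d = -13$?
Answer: $- \frac{36066}{7} \approx -5152.3$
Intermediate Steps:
$q{\left(E \right)} = 1$
$n{\left(v \right)} = \frac{32}{7} - \frac{6 v}{7}$ ($n{\left(v \right)} = \frac{2}{7} - \frac{\left(-5 + v\right) 6}{7} = \frac{2}{7} - \frac{-30 + 6 v}{7} = \frac{2}{7} - \left(- \frac{30}{7} + \frac{6 v}{7}\right) = \frac{32}{7} - \frac{6 v}{7}$)
$K = -5156$ ($K = 6 - \left(-13 - 76\right) \left(-58\right) = 6 - \left(-89\right) \left(-58\right) = 6 - 5162 = -5156$)
$K + n{\left(q{\left(12 \right)} \right)} = -5156 + \left(\frac{32}{7} - \frac{6}{7}\right) = -5156 + \frac{26}{7} = - \frac{36066}{7}$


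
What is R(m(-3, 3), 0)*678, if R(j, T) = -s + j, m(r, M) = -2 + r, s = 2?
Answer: -4746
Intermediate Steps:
R(j, T) = -2 + j (R(j, T) = -1*2 + j = -2 + j)
R(m(-3, 3), 0)*678 = (-2 + (-2 - 3))*678 = (-2 - 5)*678 = -7*678 = -4746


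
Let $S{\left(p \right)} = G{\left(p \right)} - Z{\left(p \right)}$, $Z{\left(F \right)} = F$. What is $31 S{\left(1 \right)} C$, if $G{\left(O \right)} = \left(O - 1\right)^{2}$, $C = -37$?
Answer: $1147$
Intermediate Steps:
$G{\left(O \right)} = \left(-1 + O\right)^{2}$
$S{\left(p \right)} = \left(-1 + p\right)^{2} - p$
$31 S{\left(1 \right)} C = 31 \left(\left(-1 + 1\right)^{2} - 1\right) \left(-37\right) = 31 \left(0^{2} - 1\right) \left(-37\right) = 31 \left(0 - 1\right) \left(-37\right) = 31 \left(-1\right) \left(-37\right) = \left(-31\right) \left(-37\right) = 1147$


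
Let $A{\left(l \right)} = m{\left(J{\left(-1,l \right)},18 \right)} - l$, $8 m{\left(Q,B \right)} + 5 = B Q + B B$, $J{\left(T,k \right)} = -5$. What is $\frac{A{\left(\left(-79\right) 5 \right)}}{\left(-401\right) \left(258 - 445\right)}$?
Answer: $\frac{3389}{599896} \approx 0.0056493$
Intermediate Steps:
$m{\left(Q,B \right)} = - \frac{5}{8} + \frac{B^{2}}{8} + \frac{B Q}{8}$ ($m{\left(Q,B \right)} = - \frac{5}{8} + \frac{B Q + B B}{8} = - \frac{5}{8} + \frac{B Q + B^{2}}{8} = - \frac{5}{8} + \frac{B^{2} + B Q}{8} = - \frac{5}{8} + \left(\frac{B^{2}}{8} + \frac{B Q}{8}\right) = - \frac{5}{8} + \frac{B^{2}}{8} + \frac{B Q}{8}$)
$A{\left(l \right)} = \frac{229}{8} - l$ ($A{\left(l \right)} = \left(- \frac{5}{8} + \frac{18^{2}}{8} + \frac{1}{8} \cdot 18 \left(-5\right)\right) - l = \left(- \frac{5}{8} + \frac{1}{8} \cdot 324 - \frac{45}{4}\right) - l = \left(- \frac{5}{8} + \frac{81}{2} - \frac{45}{4}\right) - l = \frac{229}{8} - l$)
$\frac{A{\left(\left(-79\right) 5 \right)}}{\left(-401\right) \left(258 - 445\right)} = \frac{\frac{229}{8} - \left(-79\right) 5}{\left(-401\right) \left(258 - 445\right)} = \frac{\frac{229}{8} - -395}{\left(-401\right) \left(-187\right)} = \frac{\frac{229}{8} + 395}{74987} = \frac{3389}{8} \cdot \frac{1}{74987} = \frac{3389}{599896}$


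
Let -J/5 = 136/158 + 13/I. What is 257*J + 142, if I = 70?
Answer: -1330207/1106 ≈ -1202.7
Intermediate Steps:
J = -5787/1106 (J = -5*(136/158 + 13/70) = -5*(136*(1/158) + 13*(1/70)) = -5*(68/79 + 13/70) = -5*5787/5530 = -5787/1106 ≈ -5.2324)
257*J + 142 = 257*(-5787/1106) + 142 = -1487259/1106 + 142 = -1330207/1106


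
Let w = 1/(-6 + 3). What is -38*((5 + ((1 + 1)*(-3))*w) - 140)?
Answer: 5054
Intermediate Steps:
w = -1/3 (w = 1/(-3) = -1/3 ≈ -0.33333)
-38*((5 + ((1 + 1)*(-3))*w) - 140) = -38*((5 + ((1 + 1)*(-3))*(-1/3)) - 140) = -38*((5 + (2*(-3))*(-1/3)) - 140) = -38*((5 - 6*(-1/3)) - 140) = -38*((5 + 2) - 140) = -38*(7 - 140) = -38*(-133) = 5054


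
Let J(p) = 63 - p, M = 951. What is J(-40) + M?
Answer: 1054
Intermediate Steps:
J(-40) + M = (63 - 1*(-40)) + 951 = (63 + 40) + 951 = 103 + 951 = 1054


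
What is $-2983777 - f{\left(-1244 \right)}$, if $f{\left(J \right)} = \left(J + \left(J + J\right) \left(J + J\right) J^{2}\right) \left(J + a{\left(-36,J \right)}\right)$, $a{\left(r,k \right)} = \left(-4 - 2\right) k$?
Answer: $-59584307657090577$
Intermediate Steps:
$a{\left(r,k \right)} = - 6 k$
$f{\left(J \right)} = - 5 J \left(J + 4 J^{4}\right)$ ($f{\left(J \right)} = \left(J + \left(J + J\right) \left(J + J\right) J^{2}\right) \left(J - 6 J\right) = \left(J + 2 J 2 J J^{2}\right) \left(- 5 J\right) = \left(J + 4 J^{2} J^{2}\right) \left(- 5 J\right) = \left(J + 4 J^{4}\right) \left(- 5 J\right) = - 5 J \left(J + 4 J^{4}\right)$)
$-2983777 - f{\left(-1244 \right)} = -2983777 - \left(-1244\right)^{2} \left(-5 - 20 \left(-1244\right)^{3}\right) = -2983777 - 1547536 \left(-5 - -38502695680\right) = -2983777 - 1547536 \left(-5 + 38502695680\right) = -2983777 - 1547536 \cdot 38502695675 = -2983777 - 59584307654106800 = -59584307657090577$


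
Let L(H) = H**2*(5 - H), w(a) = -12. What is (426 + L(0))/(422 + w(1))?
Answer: 213/205 ≈ 1.0390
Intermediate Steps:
(426 + L(0))/(422 + w(1)) = (426 + 0**2*(5 - 1*0))/(422 - 12) = (426 + 0*(5 + 0))/410 = (426 + 0*5)*(1/410) = (426 + 0)*(1/410) = 426*(1/410) = 213/205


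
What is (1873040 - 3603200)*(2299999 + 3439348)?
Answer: -9929988605520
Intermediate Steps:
(1873040 - 3603200)*(2299999 + 3439348) = -1730160*5739347 = -9929988605520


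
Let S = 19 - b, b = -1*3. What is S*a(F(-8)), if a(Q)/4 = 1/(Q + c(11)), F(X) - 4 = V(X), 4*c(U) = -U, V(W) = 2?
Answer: 352/13 ≈ 27.077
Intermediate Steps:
c(U) = -U/4 (c(U) = (-U)/4 = -U/4)
F(X) = 6 (F(X) = 4 + 2 = 6)
b = -3
S = 22 (S = 19 - 1*(-3) = 19 + 3 = 22)
a(Q) = 4/(-11/4 + Q) (a(Q) = 4/(Q - ¼*11) = 4/(Q - 11/4) = 4/(-11/4 + Q))
S*a(F(-8)) = 22*(16/(-11 + 4*6)) = 22*(16/(-11 + 24)) = 22*(16/13) = 352/13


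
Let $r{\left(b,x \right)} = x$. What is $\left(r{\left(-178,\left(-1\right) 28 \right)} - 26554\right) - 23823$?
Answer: $-50405$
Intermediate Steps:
$\left(r{\left(-178,\left(-1\right) 28 \right)} - 26554\right) - 23823 = \left(\left(-1\right) 28 - 26554\right) - 23823 = \left(-28 - 26554\right) - 23823 = -26582 - 23823 = -50405$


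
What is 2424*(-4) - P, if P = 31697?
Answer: -41393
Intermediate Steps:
2424*(-4) - P = 2424*(-4) - 1*31697 = -9696 - 31697 = -41393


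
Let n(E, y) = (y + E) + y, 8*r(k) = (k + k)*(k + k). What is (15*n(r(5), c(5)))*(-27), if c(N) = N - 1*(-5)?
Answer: -26325/2 ≈ -13163.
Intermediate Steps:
c(N) = 5 + N (c(N) = N + 5 = 5 + N)
r(k) = k²/2 (r(k) = ((k + k)*(k + k))/8 = ((2*k)*(2*k))/8 = (4*k²)/8 = k²/2)
n(E, y) = E + 2*y (n(E, y) = (E + y) + y = E + 2*y)
(15*n(r(5), c(5)))*(-27) = (15*((½)*5² + 2*(5 + 5)))*(-27) = (15*((½)*25 + 2*10))*(-27) = (15*(25/2 + 20))*(-27) = (15*(65/2))*(-27) = (975/2)*(-27) = -26325/2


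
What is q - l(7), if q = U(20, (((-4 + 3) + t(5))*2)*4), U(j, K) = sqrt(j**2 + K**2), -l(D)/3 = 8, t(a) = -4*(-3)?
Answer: 24 + 4*sqrt(509) ≈ 114.24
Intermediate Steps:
t(a) = 12
l(D) = -24 (l(D) = -3*8 = -24)
U(j, K) = sqrt(K**2 + j**2)
q = 4*sqrt(509) (q = sqrt(((((-4 + 3) + 12)*2)*4)**2 + 20**2) = sqrt((((-1 + 12)*2)*4)**2 + 400) = sqrt(((11*2)*4)**2 + 400) = sqrt((22*4)**2 + 400) = sqrt(88**2 + 400) = sqrt(7744 + 400) = sqrt(8144) = 4*sqrt(509) ≈ 90.244)
q - l(7) = 4*sqrt(509) - 1*(-24) = 4*sqrt(509) + 24 = 24 + 4*sqrt(509)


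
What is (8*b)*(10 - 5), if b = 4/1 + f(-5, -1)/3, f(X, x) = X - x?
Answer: 320/3 ≈ 106.67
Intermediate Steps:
b = 8/3 (b = 4/1 + (-5 - 1*(-1))/3 = 4*1 + (-5 + 1)*(1/3) = 4 - 4*1/3 = 4 - 4/3 = 8/3 ≈ 2.6667)
(8*b)*(10 - 5) = (8*(8/3))*(10 - 5) = (64/3)*5 = 320/3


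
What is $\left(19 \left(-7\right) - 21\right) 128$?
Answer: $-19712$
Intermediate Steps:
$\left(19 \left(-7\right) - 21\right) 128 = \left(-133 - 21\right) 128 = \left(-154\right) 128 = -19712$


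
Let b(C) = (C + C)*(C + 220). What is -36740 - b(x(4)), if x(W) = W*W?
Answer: -44292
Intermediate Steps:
x(W) = W²
b(C) = 2*C*(220 + C) (b(C) = (2*C)*(220 + C) = 2*C*(220 + C))
-36740 - b(x(4)) = -36740 - 2*4²*(220 + 4²) = -36740 - 2*16*(220 + 16) = -36740 - 2*16*236 = -36740 - 1*7552 = -36740 - 7552 = -44292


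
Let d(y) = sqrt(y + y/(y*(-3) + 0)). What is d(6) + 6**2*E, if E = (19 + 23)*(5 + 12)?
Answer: 25704 + sqrt(51)/3 ≈ 25706.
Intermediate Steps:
E = 714 (E = 42*17 = 714)
d(y) = sqrt(-1/3 + y) (d(y) = sqrt(y + y/(-3*y + 0)) = sqrt(y + y/((-3*y))) = sqrt(y + y*(-1/(3*y))) = sqrt(y - 1/3) = sqrt(-1/3 + y))
d(6) + 6**2*E = sqrt(-3 + 9*6)/3 + 6**2*714 = sqrt(-3 + 54)/3 + 36*714 = sqrt(51)/3 + 25704 = 25704 + sqrt(51)/3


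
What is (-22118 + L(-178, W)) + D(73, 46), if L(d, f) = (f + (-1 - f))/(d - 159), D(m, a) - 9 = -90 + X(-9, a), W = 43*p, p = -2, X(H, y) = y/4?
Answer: -14954373/674 ≈ -22188.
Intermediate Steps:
X(H, y) = y/4 (X(H, y) = y*(1/4) = y/4)
W = -86 (W = 43*(-2) = -86)
D(m, a) = -81 + a/4 (D(m, a) = 9 + (-90 + a/4) = -81 + a/4)
L(d, f) = -1/(-159 + d)
(-22118 + L(-178, W)) + D(73, 46) = (-22118 - 1/(-159 - 178)) + (-81 + (1/4)*46) = (-22118 - 1/(-337)) + (-81 + 23/2) = (-22118 - 1*(-1/337)) - 139/2 = (-22118 + 1/337) - 139/2 = -7453765/337 - 139/2 = -14954373/674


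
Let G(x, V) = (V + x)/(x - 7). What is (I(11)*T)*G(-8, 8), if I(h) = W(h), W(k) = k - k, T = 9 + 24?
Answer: 0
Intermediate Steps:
T = 33
G(x, V) = (V + x)/(-7 + x)
W(k) = 0
I(h) = 0
(I(11)*T)*G(-8, 8) = (0*33)*((8 - 8)/(-7 - 8)) = 0*(0/(-15)) = 0*(-1/15*0) = 0*0 = 0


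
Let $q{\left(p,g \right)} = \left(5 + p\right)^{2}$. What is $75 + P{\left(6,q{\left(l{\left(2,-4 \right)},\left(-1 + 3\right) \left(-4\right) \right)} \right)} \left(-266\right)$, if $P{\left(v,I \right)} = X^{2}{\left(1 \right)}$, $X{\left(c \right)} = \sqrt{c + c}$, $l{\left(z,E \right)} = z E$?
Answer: $-457$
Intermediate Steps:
$l{\left(z,E \right)} = E z$
$X{\left(c \right)} = \sqrt{2} \sqrt{c}$ ($X{\left(c \right)} = \sqrt{2 c} = \sqrt{2} \sqrt{c}$)
$P{\left(v,I \right)} = 2$ ($P{\left(v,I \right)} = \left(\sqrt{2} \sqrt{1}\right)^{2} = \left(\sqrt{2} \cdot 1\right)^{2} = \left(\sqrt{2}\right)^{2} = 2$)
$75 + P{\left(6,q{\left(l{\left(2,-4 \right)},\left(-1 + 3\right) \left(-4\right) \right)} \right)} \left(-266\right) = 75 + 2 \left(-266\right) = 75 - 532 = -457$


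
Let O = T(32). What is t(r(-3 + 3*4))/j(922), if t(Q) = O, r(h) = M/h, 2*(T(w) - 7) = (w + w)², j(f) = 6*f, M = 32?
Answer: 685/1844 ≈ 0.37148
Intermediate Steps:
T(w) = 7 + 2*w² (T(w) = 7 + (w + w)²/2 = 7 + (2*w)²/2 = 7 + (4*w²)/2 = 7 + 2*w²)
r(h) = 32/h
O = 2055 (O = 7 + 2*32² = 7 + 2*1024 = 7 + 2048 = 2055)
t(Q) = 2055
t(r(-3 + 3*4))/j(922) = 2055/((6*922)) = 2055/5532 = 2055*(1/5532) = 685/1844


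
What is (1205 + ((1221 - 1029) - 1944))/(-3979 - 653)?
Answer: 547/4632 ≈ 0.11809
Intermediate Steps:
(1205 + ((1221 - 1029) - 1944))/(-3979 - 653) = (1205 + (192 - 1944))/(-4632) = (1205 - 1752)*(-1/4632) = -547*(-1/4632) = 547/4632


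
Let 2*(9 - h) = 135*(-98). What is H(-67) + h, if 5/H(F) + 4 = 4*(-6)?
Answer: 185467/28 ≈ 6623.8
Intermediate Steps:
h = 6624 (h = 9 - 135*(-98)/2 = 9 - ½*(-13230) = 9 + 6615 = 6624)
H(F) = -5/28 (H(F) = 5/(-4 + 4*(-6)) = 5/(-4 - 24) = 5/(-28) = 5*(-1/28) = -5/28)
H(-67) + h = -5/28 + 6624 = 185467/28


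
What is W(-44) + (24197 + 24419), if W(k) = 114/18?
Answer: 145867/3 ≈ 48622.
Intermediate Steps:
W(k) = 19/3 (W(k) = 114*(1/18) = 19/3)
W(-44) + (24197 + 24419) = 19/3 + (24197 + 24419) = 19/3 + 48616 = 145867/3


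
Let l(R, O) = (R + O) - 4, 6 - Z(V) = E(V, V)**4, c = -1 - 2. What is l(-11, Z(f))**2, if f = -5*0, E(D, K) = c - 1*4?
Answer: 5808100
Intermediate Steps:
c = -3
E(D, K) = -7 (E(D, K) = -3 - 1*4 = -3 - 4 = -7)
f = 0
Z(V) = -2395 (Z(V) = 6 - 1*(-7)**4 = 6 - 1*2401 = 6 - 2401 = -2395)
l(R, O) = -4 + O + R (l(R, O) = (O + R) - 4 = -4 + O + R)
l(-11, Z(f))**2 = (-4 - 2395 - 11)**2 = (-2410)**2 = 5808100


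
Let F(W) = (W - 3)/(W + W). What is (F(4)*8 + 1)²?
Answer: 4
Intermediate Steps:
F(W) = (-3 + W)/(2*W) (F(W) = (-3 + W)/((2*W)) = (-3 + W)*(1/(2*W)) = (-3 + W)/(2*W))
(F(4)*8 + 1)² = (((½)*(-3 + 4)/4)*8 + 1)² = (((½)*(¼)*1)*8 + 1)² = ((⅛)*8 + 1)² = (1 + 1)² = 2² = 4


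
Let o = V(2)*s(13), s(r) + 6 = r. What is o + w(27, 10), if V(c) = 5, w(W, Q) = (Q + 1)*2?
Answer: 57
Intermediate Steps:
w(W, Q) = 2 + 2*Q (w(W, Q) = (1 + Q)*2 = 2 + 2*Q)
s(r) = -6 + r
o = 35 (o = 5*(-6 + 13) = 5*7 = 35)
o + w(27, 10) = 35 + (2 + 2*10) = 35 + (2 + 20) = 35 + 22 = 57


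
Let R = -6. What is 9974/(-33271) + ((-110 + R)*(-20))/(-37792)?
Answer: -28382883/78586102 ≈ -0.36117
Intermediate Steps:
9974/(-33271) + ((-110 + R)*(-20))/(-37792) = 9974/(-33271) + ((-110 - 6)*(-20))/(-37792) = 9974*(-1/33271) - 116*(-20)*(-1/37792) = -9974/33271 + 2320*(-1/37792) = -9974/33271 - 145/2362 = -28382883/78586102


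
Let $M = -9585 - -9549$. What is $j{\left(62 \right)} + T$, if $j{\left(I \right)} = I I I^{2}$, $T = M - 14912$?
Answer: $14761388$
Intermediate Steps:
$M = -36$ ($M = -9585 + 9549 = -36$)
$T = -14948$ ($T = -36 - 14912 = -14948$)
$j{\left(I \right)} = I^{4}$ ($j{\left(I \right)} = I^{2} I^{2} = I^{4}$)
$j{\left(62 \right)} + T = 62^{4} - 14948 = 14776336 - 14948 = 14761388$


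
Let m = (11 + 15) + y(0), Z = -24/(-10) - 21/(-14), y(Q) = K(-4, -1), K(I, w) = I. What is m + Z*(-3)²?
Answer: 571/10 ≈ 57.100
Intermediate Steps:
y(Q) = -4
Z = 39/10 (Z = -24*(-⅒) - 21*(-1/14) = 12/5 + 3/2 = 39/10 ≈ 3.9000)
m = 22 (m = (11 + 15) - 4 = 26 - 4 = 22)
m + Z*(-3)² = 22 + (39/10)*(-3)² = 22 + (39/10)*9 = 22 + 351/10 = 571/10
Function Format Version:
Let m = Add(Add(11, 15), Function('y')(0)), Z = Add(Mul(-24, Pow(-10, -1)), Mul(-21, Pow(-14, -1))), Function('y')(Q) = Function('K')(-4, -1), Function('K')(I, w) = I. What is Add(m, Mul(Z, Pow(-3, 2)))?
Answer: Rational(571, 10) ≈ 57.100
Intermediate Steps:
Function('y')(Q) = -4
Z = Rational(39, 10) (Z = Add(Mul(-24, Rational(-1, 10)), Mul(-21, Rational(-1, 14))) = Add(Rational(12, 5), Rational(3, 2)) = Rational(39, 10) ≈ 3.9000)
m = 22 (m = Add(Add(11, 15), -4) = Add(26, -4) = 22)
Add(m, Mul(Z, Pow(-3, 2))) = Add(22, Mul(Rational(39, 10), Pow(-3, 2))) = Add(22, Mul(Rational(39, 10), 9)) = Add(22, Rational(351, 10)) = Rational(571, 10)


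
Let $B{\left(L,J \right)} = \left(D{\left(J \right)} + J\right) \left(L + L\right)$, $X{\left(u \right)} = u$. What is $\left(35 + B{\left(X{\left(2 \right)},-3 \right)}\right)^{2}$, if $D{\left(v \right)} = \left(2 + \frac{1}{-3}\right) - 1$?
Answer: $\frac{5929}{9} \approx 658.78$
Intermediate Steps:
$D{\left(v \right)} = \frac{2}{3}$ ($D{\left(v \right)} = \left(2 - \frac{1}{3}\right) - 1 = \frac{5}{3} - 1 = \frac{2}{3}$)
$B{\left(L,J \right)} = 2 L \left(\frac{2}{3} + J\right)$ ($B{\left(L,J \right)} = \left(\frac{2}{3} + J\right) \left(L + L\right) = \left(\frac{2}{3} + J\right) 2 L = 2 L \left(\frac{2}{3} + J\right)$)
$\left(35 + B{\left(X{\left(2 \right)},-3 \right)}\right)^{2} = \left(35 + \frac{2}{3} \cdot 2 \left(2 + 3 \left(-3\right)\right)\right)^{2} = \left(35 + \frac{2}{3} \cdot 2 \left(2 - 9\right)\right)^{2} = \left(35 + \frac{2}{3} \cdot 2 \left(-7\right)\right)^{2} = \left(35 - \frac{28}{3}\right)^{2} = \left(\frac{77}{3}\right)^{2} = \frac{5929}{9}$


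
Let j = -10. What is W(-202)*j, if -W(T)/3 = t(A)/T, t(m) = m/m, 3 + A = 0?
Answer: -15/101 ≈ -0.14851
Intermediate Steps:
A = -3 (A = -3 + 0 = -3)
t(m) = 1
W(T) = -3/T
W(-202)*j = -3/(-202)*(-10) = -3*(-1/202)*(-10) = (3/202)*(-10) = -15/101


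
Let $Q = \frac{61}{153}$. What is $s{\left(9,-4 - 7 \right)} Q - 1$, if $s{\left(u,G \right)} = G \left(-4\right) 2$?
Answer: $\frac{5215}{153} \approx 34.085$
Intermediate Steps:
$s{\left(u,G \right)} = - 8 G$ ($s{\left(u,G \right)} = - 4 G 2 = - 8 G$)
$Q = \frac{61}{153}$ ($Q = 61 \cdot \frac{1}{153} = \frac{61}{153} \approx 0.39869$)
$s{\left(9,-4 - 7 \right)} Q - 1 = - 8 \left(-4 - 7\right) \frac{61}{153} - 1 = \left(-8\right) \left(-11\right) \frac{61}{153} - 1 = 88 \cdot \frac{61}{153} - 1 = \frac{5368}{153} - 1 = \frac{5215}{153}$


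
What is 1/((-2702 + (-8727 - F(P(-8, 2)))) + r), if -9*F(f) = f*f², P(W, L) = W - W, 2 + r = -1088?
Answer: -1/12519 ≈ -7.9879e-5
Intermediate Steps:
r = -1090 (r = -2 - 1088 = -1090)
P(W, L) = 0
F(f) = -f³/9 (F(f) = -f*f²/9 = -f³/9)
1/((-2702 + (-8727 - F(P(-8, 2)))) + r) = 1/((-2702 + (-8727 - (-1)*0³/9)) - 1090) = 1/((-2702 + (-8727 - (-1)*0/9)) - 1090) = 1/((-2702 + (-8727 - 1*0)) - 1090) = 1/((-2702 + (-8727 + 0)) - 1090) = 1/((-2702 - 8727) - 1090) = 1/(-11429 - 1090) = 1/(-12519) = -1/12519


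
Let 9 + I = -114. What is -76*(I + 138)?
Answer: -1140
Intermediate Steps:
I = -123 (I = -9 - 114 = -123)
-76*(I + 138) = -76*(-123 + 138) = -76*15 = -1140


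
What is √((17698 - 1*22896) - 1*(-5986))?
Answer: 2*√197 ≈ 28.071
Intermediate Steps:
√((17698 - 1*22896) - 1*(-5986)) = √((17698 - 22896) + 5986) = √(-5198 + 5986) = √788 = 2*√197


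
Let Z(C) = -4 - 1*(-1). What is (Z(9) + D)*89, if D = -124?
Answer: -11303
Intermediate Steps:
Z(C) = -3 (Z(C) = -4 + 1 = -3)
(Z(9) + D)*89 = (-3 - 124)*89 = -127*89 = -11303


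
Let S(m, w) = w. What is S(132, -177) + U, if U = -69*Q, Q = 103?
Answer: -7284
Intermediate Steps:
U = -7107 (U = -69*103 = -7107)
S(132, -177) + U = -177 - 7107 = -7284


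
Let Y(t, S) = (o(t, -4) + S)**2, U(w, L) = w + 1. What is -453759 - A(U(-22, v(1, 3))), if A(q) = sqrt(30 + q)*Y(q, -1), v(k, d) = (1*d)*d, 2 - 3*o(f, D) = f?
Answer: -1361677/3 ≈ -4.5389e+5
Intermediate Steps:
o(f, D) = 2/3 - f/3
v(k, d) = d**2 (v(k, d) = d*d = d**2)
U(w, L) = 1 + w
Y(t, S) = (2/3 + S - t/3)**2 (Y(t, S) = ((2/3 - t/3) + S)**2 = (2/3 + S - t/3)**2)
A(q) = (-1 - q)**2*sqrt(30 + q)/9 (A(q) = sqrt(30 + q)*((2 - q + 3*(-1))**2/9) = sqrt(30 + q)*((2 - q - 3)**2/9) = sqrt(30 + q)*((-1 - q)**2/9) = (-1 - q)**2*sqrt(30 + q)/9)
-453759 - A(U(-22, v(1, 3))) = -453759 - (1 + (1 - 22))**2*sqrt(30 + (1 - 22))/9 = -453759 - (1 - 21)**2*sqrt(30 - 21)/9 = -453759 - (-20)**2*sqrt(9)/9 = -453759 - 400*3/9 = -453759 - 1*400/3 = -453759 - 400/3 = -1361677/3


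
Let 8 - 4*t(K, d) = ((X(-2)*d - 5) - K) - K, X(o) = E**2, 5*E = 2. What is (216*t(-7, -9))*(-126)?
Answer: -74844/25 ≈ -2993.8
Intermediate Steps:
E = 2/5 (E = (1/5)*2 = 2/5 ≈ 0.40000)
X(o) = 4/25 (X(o) = (2/5)**2 = 4/25)
t(K, d) = 13/4 + K/2 - d/25 (t(K, d) = 2 - (((4*d/25 - 5) - K) - K)/4 = 2 - (((-5 + 4*d/25) - K) - K)/4 = 2 - ((-5 - K + 4*d/25) - K)/4 = 2 - (-5 - 2*K + 4*d/25)/4 = 2 + (5/4 + K/2 - d/25) = 13/4 + K/2 - d/25)
(216*t(-7, -9))*(-126) = (216*(13/4 + (1/2)*(-7) - 1/25*(-9)))*(-126) = (216*(13/4 - 7/2 + 9/25))*(-126) = (216*(11/100))*(-126) = (594/25)*(-126) = -74844/25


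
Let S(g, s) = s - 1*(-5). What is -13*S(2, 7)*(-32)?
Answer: 4992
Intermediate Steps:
S(g, s) = 5 + s (S(g, s) = s + 5 = 5 + s)
-13*S(2, 7)*(-32) = -13*(5 + 7)*(-32) = -13*12*(-32) = -156*(-32) = 4992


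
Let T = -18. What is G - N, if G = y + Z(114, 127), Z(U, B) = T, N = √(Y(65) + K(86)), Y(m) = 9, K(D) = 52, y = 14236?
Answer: 14218 - √61 ≈ 14210.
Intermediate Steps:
N = √61 (N = √(9 + 52) = √61 ≈ 7.8102)
Z(U, B) = -18
G = 14218 (G = 14236 - 18 = 14218)
G - N = 14218 - √61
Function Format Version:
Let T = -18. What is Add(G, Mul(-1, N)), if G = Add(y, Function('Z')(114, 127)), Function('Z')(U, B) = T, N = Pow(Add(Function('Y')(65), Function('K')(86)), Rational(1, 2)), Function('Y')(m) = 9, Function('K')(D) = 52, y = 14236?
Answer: Add(14218, Mul(-1, Pow(61, Rational(1, 2)))) ≈ 14210.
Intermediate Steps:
N = Pow(61, Rational(1, 2)) (N = Pow(Add(9, 52), Rational(1, 2)) = Pow(61, Rational(1, 2)) ≈ 7.8102)
Function('Z')(U, B) = -18
G = 14218 (G = Add(14236, -18) = 14218)
Add(G, Mul(-1, N)) = Add(14218, Mul(-1, Pow(61, Rational(1, 2))))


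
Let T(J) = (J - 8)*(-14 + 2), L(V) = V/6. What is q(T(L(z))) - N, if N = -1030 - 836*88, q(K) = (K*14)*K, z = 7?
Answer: 168734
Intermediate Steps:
L(V) = V/6 (L(V) = V*(1/6) = V/6)
T(J) = 96 - 12*J (T(J) = (-8 + J)*(-12) = 96 - 12*J)
q(K) = 14*K**2 (q(K) = (14*K)*K = 14*K**2)
N = -74598 (N = -1030 - 73568 = -74598)
q(T(L(z))) - N = 14*(96 - 2*7)**2 - 1*(-74598) = 14*(96 - 12*7/6)**2 + 74598 = 14*(96 - 14)**2 + 74598 = 14*82**2 + 74598 = 14*6724 + 74598 = 94136 + 74598 = 168734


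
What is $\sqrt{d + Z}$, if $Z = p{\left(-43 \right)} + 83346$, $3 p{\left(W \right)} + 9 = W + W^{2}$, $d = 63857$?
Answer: $\sqrt{147802} \approx 384.45$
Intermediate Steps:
$p{\left(W \right)} = -3 + \frac{W}{3} + \frac{W^{2}}{3}$ ($p{\left(W \right)} = -3 + \frac{W + W^{2}}{3} = -3 + \left(\frac{W}{3} + \frac{W^{2}}{3}\right) = -3 + \frac{W}{3} + \frac{W^{2}}{3}$)
$Z = 83945$ ($Z = \left(-3 + \frac{1}{3} \left(-43\right) + \frac{\left(-43\right)^{2}}{3}\right) + 83346 = \left(-3 - \frac{43}{3} + \frac{1}{3} \cdot 1849\right) + 83346 = \left(-3 - \frac{43}{3} + \frac{1849}{3}\right) + 83346 = 599 + 83346 = 83945$)
$\sqrt{d + Z} = \sqrt{63857 + 83945} = \sqrt{147802}$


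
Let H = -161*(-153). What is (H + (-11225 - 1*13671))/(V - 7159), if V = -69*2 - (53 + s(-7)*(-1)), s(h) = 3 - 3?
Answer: 263/7350 ≈ 0.035782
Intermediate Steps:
s(h) = 0
H = 24633
V = -191 (V = -69*2 - (53 + 0*(-1)) = -138 - (53 + 0) = -138 - 1*53 = -138 - 53 = -191)
(H + (-11225 - 1*13671))/(V - 7159) = (24633 + (-11225 - 1*13671))/(-191 - 7159) = (24633 + (-11225 - 13671))/(-7350) = (24633 - 24896)*(-1/7350) = -263*(-1/7350) = 263/7350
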